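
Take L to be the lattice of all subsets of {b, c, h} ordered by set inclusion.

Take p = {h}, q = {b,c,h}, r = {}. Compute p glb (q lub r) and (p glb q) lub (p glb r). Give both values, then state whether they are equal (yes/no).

{h}; {h}; yes

q lub r = {b,c,h}, so p glb (q lub r) = {h} glb {b,c,h} = {h}.
p glb q = {h} and p glb r = {}, so (p glb q) lub (p glb r) = {h} lub {} = {h}.
Equal: yes.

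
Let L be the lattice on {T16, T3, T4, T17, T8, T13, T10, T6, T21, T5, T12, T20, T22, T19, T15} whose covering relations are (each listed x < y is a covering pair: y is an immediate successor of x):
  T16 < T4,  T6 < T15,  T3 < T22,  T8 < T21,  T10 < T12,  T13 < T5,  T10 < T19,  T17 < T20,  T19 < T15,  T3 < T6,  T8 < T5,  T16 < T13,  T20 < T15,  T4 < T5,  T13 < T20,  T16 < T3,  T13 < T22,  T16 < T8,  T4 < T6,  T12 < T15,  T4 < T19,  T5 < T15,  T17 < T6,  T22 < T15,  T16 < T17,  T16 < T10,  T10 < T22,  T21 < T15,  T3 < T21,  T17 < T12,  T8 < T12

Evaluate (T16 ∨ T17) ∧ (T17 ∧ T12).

T16 ∨ T17 = T17
T17 ∧ T12 = T17
T17 ∧ T17 = T17

T17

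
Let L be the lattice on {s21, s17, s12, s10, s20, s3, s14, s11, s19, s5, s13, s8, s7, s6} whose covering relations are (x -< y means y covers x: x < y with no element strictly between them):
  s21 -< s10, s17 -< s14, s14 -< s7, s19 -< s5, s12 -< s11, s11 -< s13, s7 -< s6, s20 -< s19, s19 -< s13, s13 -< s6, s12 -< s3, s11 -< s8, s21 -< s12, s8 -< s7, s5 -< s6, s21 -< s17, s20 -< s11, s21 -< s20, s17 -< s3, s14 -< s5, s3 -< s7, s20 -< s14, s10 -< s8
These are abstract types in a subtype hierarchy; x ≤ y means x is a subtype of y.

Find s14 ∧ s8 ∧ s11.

s20

Common lower bounds of {s14, s8, s11}: s20, s21.
The greatest among these is s20.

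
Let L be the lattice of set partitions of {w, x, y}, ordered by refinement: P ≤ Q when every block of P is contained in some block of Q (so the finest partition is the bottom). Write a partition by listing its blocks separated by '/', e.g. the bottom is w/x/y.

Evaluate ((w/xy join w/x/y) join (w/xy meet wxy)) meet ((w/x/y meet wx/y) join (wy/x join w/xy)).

w/xy ∨ w/x/y = w/xy
w/xy ∧ wxy = w/xy
w/xy ∨ w/xy = w/xy
w/x/y ∧ wx/y = w/x/y
wy/x ∨ w/xy = wxy
w/x/y ∨ wxy = wxy
w/xy ∧ wxy = w/xy

w/xy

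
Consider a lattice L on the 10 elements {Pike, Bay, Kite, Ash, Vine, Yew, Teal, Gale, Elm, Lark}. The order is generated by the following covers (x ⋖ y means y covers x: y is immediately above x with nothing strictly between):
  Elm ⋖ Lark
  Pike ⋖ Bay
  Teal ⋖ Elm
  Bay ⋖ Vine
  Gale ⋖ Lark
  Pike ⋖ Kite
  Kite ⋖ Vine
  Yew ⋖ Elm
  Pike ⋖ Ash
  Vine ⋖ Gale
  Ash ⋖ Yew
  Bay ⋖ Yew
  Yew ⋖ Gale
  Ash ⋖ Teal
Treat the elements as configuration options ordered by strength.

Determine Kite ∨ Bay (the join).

Vine

Common upper bounds of {Kite, Bay}: Gale, Lark, Vine.
The least among these is Vine.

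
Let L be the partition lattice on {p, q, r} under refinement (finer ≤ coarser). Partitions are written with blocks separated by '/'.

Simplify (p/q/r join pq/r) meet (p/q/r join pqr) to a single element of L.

p/q/r ∨ pq/r = pq/r
p/q/r ∨ pqr = pqr
pq/r ∧ pqr = pq/r

pq/r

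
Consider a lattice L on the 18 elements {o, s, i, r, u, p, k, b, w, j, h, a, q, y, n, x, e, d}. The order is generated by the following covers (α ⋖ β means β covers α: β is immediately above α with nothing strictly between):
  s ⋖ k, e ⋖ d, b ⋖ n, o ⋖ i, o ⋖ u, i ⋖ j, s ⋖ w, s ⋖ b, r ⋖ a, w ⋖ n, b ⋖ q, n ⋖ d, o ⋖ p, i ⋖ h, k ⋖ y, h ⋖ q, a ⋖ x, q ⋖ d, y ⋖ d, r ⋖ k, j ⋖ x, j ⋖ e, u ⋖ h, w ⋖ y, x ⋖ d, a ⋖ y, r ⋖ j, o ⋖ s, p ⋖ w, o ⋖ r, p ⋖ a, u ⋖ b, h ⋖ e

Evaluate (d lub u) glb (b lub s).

b

d ∨ u = d
b ∨ s = b
d ∧ b = b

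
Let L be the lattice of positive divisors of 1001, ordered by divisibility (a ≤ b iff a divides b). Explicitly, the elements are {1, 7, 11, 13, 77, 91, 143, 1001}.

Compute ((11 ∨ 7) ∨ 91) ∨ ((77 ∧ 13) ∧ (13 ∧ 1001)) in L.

1001

11 ∨ 7 = 77
77 ∨ 91 = 1001
77 ∧ 13 = 1
13 ∧ 1001 = 13
1 ∧ 13 = 1
1001 ∨ 1 = 1001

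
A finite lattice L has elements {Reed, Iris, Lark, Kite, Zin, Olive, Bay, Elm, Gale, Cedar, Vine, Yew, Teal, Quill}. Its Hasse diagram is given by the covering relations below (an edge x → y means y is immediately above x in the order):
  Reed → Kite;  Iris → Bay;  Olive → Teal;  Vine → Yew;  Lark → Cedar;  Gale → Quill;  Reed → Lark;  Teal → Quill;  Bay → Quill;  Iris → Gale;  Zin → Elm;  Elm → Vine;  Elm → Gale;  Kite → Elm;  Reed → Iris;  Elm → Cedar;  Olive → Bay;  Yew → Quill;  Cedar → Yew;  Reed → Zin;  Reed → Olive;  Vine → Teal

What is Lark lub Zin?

Cedar

Common upper bounds of {Lark, Zin}: Cedar, Quill, Yew.
The least among these is Cedar.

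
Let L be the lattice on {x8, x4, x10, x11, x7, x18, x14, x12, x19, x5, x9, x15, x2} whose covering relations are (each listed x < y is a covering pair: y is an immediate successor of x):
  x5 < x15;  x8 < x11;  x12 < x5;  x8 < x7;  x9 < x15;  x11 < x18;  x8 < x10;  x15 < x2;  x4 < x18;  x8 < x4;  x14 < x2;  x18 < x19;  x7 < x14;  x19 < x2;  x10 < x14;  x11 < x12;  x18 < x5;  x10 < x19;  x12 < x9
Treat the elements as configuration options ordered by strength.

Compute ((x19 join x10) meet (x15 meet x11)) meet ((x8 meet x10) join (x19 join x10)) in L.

x19 ∨ x10 = x19
x15 ∧ x11 = x11
x19 ∧ x11 = x11
x8 ∧ x10 = x8
x19 ∨ x10 = x19
x8 ∨ x19 = x19
x11 ∧ x19 = x11

x11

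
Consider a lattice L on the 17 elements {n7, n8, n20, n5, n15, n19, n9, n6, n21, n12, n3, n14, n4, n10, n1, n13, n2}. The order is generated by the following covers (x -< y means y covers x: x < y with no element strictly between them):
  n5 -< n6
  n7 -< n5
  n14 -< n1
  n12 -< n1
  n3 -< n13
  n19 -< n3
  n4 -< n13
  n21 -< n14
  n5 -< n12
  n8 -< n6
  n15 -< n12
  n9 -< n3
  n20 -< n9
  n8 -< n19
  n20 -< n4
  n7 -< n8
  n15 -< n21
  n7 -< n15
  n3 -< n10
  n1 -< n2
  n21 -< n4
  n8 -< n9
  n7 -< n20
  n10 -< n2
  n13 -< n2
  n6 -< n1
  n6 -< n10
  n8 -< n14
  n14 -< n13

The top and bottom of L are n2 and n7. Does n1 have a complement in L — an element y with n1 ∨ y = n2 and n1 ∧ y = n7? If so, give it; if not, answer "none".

n20

Need y with n1 ∨ y = n2 and n1 ∧ y = n7.
Checking each element gives: n20.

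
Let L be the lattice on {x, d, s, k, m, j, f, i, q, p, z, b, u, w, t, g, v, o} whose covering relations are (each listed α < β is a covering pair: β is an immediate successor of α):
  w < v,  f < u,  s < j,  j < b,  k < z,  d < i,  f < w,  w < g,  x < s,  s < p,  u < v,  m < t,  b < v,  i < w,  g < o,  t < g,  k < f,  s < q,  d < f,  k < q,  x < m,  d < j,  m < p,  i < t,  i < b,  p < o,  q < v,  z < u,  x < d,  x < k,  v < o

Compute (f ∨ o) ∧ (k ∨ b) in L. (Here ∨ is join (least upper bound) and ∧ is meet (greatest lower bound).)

v

f ∨ o = o
k ∨ b = v
o ∧ v = v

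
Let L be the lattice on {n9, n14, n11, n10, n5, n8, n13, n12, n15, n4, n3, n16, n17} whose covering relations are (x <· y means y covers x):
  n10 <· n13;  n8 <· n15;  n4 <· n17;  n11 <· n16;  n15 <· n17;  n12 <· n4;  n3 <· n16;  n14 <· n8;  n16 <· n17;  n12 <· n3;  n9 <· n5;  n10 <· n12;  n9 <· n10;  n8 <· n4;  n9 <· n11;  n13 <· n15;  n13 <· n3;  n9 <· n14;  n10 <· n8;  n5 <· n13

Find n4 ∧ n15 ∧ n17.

n8

Common lower bounds of {n4, n15, n17}: n10, n14, n8, n9.
The greatest among these is n8.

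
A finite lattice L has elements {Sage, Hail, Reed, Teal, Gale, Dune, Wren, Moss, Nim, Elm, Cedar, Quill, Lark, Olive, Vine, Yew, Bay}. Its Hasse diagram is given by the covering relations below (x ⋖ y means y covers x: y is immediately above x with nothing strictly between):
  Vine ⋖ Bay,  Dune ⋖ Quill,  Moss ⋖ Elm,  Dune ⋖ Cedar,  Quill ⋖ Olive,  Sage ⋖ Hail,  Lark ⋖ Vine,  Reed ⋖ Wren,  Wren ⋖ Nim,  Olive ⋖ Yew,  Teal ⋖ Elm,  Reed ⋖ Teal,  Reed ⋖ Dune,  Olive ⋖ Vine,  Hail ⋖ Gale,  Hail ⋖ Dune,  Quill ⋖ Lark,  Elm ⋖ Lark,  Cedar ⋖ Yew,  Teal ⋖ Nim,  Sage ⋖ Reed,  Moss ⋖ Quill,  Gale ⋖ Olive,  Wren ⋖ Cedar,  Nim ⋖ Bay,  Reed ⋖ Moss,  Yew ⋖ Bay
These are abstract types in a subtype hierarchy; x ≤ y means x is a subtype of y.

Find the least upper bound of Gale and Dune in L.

Common upper bounds of {Gale, Dune}: Bay, Olive, Vine, Yew.
The least among these is Olive.

Olive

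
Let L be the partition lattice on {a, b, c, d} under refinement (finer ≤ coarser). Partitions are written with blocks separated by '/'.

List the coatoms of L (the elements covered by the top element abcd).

a/bcd, ab/cd, abc/d, abd/c, ac/bd, acd/b, ad/bc

The coatoms are exactly the elements covered by abcd: a/bcd, ab/cd, abc/d, abd/c, ac/bd, acd/b, ad/bc.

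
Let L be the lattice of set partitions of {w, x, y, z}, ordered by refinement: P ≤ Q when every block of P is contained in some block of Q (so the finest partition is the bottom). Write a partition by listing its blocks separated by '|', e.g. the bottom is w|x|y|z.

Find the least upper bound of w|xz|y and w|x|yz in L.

w|xyz

Common upper bounds of {w|xz|y, w|x|yz}: wxyz, w|xyz.
The least among these is w|xyz.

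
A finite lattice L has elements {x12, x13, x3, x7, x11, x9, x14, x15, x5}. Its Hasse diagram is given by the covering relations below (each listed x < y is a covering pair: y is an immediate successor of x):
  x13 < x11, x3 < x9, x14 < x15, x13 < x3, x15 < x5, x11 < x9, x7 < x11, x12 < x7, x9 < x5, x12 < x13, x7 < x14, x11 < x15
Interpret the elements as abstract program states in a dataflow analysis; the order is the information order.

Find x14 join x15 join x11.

x15

Common upper bounds of {x14, x15, x11}: x15, x5.
The least among these is x15.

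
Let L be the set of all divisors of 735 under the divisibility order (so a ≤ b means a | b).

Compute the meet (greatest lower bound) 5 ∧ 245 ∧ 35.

Common lower bounds of {5, 245, 35}: 1, 5.
The greatest among these is 5.

5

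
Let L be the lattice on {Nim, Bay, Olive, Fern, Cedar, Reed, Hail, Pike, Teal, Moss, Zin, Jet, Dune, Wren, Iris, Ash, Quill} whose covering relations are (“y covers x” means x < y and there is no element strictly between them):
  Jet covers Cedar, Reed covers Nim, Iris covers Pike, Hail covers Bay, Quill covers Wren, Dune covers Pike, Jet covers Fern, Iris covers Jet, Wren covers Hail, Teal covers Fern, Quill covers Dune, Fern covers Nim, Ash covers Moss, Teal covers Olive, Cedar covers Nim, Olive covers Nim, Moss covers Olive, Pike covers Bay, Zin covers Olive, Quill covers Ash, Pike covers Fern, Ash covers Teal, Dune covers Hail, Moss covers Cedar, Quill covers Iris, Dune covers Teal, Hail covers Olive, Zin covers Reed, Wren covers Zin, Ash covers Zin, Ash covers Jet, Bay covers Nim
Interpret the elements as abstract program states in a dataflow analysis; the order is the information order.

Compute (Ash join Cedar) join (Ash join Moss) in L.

Ash

Ash ∨ Cedar = Ash
Ash ∨ Moss = Ash
Ash ∨ Ash = Ash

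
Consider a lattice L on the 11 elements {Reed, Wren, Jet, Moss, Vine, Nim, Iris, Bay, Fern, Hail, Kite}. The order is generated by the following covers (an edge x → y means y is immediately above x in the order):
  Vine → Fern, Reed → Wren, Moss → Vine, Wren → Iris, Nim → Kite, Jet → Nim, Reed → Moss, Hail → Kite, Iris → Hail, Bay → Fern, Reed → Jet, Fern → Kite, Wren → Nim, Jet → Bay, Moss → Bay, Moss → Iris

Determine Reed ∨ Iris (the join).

Iris

Common upper bounds of {Reed, Iris}: Hail, Iris, Kite.
The least among these is Iris.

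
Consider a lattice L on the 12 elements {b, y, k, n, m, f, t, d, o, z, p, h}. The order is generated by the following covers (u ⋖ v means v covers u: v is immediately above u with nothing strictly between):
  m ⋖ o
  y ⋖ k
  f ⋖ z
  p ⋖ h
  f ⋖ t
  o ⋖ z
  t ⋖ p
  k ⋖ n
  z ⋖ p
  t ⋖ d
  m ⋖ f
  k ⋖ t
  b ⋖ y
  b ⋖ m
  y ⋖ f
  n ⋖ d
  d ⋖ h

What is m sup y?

Common upper bounds of {m, y}: d, f, h, p, t, z.
The least among these is f.

f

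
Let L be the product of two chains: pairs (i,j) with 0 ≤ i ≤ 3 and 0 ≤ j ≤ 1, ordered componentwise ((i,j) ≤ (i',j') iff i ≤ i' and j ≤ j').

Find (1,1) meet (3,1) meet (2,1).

(1,1)

In a product of chains, the meet is componentwise min, giving (1,1).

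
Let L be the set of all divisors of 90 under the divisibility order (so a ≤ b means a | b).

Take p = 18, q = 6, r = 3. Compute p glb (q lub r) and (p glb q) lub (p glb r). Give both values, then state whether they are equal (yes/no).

q lub r = 6, so p glb (q lub r) = 18 glb 6 = 6.
p glb q = 6 and p glb r = 3, so (p glb q) lub (p glb r) = 6 lub 3 = 6.
Equal: yes.

6; 6; yes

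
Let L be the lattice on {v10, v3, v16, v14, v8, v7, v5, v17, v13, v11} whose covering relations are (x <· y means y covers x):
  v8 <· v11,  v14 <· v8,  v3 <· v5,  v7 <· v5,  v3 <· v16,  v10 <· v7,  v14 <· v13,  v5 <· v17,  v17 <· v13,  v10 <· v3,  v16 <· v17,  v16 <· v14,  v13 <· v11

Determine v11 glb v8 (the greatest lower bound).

Common lower bounds of {v11, v8}: v10, v14, v16, v3, v8.
The greatest among these is v8.

v8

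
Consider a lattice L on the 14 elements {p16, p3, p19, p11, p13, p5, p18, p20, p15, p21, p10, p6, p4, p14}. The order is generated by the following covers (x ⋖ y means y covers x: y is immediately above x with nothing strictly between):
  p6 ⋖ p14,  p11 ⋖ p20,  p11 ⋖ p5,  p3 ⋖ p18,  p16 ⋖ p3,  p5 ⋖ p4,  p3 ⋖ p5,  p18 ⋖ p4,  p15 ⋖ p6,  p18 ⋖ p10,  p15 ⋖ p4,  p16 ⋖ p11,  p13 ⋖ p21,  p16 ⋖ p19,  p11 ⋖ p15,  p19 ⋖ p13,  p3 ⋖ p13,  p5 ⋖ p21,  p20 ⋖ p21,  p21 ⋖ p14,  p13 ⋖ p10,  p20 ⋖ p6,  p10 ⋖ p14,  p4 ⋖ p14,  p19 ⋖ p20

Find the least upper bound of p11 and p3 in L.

Common upper bounds of {p11, p3}: p14, p21, p4, p5.
The least among these is p5.

p5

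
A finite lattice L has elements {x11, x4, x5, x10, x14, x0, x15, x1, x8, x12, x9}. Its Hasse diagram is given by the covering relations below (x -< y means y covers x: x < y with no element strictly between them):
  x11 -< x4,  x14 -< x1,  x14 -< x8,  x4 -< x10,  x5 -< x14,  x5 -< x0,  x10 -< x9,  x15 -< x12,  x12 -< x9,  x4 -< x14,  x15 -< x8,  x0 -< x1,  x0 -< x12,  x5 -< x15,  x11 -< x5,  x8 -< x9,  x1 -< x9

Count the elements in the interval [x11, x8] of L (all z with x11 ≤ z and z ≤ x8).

The interval [x11, x8] = {x11, x14, x15, x4, x5, x8}, which has 6 elements.

6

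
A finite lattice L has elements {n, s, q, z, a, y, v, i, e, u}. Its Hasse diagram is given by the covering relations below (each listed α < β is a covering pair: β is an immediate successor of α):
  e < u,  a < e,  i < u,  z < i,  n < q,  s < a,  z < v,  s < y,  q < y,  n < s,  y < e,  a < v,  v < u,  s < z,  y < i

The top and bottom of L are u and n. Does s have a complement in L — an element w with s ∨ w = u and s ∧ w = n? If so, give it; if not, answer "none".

For every candidate w, either s ∨ w ≠ u or s ∧ w ≠ n; no complement exists.

none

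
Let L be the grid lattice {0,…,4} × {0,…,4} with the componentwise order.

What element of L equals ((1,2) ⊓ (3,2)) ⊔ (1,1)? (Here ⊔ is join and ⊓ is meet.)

(1,2)

(1,2) ∧ (3,2) = (1,2)
(1,2) ∨ (1,1) = (1,2)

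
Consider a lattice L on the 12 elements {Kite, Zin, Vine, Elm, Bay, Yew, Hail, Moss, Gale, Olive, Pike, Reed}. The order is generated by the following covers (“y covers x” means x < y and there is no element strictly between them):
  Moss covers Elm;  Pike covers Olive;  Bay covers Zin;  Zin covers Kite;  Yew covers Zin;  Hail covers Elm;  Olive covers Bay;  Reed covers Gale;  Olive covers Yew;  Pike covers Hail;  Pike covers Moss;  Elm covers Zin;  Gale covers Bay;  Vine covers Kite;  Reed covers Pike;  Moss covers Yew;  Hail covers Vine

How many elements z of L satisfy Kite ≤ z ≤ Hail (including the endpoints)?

The interval [Kite, Hail] = {Elm, Hail, Kite, Vine, Zin}, which has 5 elements.

5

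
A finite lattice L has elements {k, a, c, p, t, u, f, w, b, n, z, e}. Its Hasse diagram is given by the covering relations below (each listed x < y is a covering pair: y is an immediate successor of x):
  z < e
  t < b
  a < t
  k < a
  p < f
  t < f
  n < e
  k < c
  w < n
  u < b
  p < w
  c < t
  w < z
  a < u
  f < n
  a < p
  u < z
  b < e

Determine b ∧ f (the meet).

Common lower bounds of {b, f}: a, c, k, t.
The greatest among these is t.

t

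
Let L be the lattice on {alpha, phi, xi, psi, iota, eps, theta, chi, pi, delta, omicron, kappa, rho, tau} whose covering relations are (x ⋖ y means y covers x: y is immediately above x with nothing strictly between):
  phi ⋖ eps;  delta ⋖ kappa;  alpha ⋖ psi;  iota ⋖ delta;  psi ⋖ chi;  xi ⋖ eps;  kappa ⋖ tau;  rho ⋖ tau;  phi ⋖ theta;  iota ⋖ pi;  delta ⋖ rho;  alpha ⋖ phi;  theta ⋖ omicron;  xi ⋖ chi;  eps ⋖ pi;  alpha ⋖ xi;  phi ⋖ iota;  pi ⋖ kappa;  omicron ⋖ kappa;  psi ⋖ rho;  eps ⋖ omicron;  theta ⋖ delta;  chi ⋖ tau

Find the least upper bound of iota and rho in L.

rho

Common upper bounds of {iota, rho}: rho, tau.
The least among these is rho.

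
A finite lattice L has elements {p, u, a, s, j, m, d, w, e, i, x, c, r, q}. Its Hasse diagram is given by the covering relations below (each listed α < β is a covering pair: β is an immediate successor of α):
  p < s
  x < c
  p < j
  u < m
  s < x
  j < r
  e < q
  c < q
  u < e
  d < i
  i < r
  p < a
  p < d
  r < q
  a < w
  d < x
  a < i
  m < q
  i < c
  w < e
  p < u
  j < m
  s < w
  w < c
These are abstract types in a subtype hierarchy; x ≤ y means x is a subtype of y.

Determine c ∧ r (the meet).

Common lower bounds of {c, r}: a, d, i, p.
The greatest among these is i.

i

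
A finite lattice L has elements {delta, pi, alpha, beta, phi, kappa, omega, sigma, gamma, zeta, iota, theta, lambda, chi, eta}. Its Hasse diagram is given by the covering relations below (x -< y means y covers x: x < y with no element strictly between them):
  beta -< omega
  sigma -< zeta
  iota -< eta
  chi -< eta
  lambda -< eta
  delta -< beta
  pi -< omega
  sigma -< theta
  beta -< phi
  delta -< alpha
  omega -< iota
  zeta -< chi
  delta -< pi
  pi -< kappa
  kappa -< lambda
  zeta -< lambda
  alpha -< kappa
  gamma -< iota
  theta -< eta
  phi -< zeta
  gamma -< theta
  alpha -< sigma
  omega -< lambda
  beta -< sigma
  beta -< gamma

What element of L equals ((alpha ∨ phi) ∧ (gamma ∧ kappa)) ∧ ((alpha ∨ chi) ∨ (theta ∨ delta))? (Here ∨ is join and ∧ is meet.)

alpha ∨ phi = zeta
gamma ∧ kappa = delta
zeta ∧ delta = delta
alpha ∨ chi = chi
theta ∨ delta = theta
chi ∨ theta = eta
delta ∧ eta = delta

delta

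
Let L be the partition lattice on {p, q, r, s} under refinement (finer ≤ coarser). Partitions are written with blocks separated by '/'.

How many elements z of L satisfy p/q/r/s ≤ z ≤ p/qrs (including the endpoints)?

The interval [p/q/r/s, p/qrs] = {p/q/r/s, p/q/rs, p/qr/s, p/qrs, p/qs/r}, which has 5 elements.

5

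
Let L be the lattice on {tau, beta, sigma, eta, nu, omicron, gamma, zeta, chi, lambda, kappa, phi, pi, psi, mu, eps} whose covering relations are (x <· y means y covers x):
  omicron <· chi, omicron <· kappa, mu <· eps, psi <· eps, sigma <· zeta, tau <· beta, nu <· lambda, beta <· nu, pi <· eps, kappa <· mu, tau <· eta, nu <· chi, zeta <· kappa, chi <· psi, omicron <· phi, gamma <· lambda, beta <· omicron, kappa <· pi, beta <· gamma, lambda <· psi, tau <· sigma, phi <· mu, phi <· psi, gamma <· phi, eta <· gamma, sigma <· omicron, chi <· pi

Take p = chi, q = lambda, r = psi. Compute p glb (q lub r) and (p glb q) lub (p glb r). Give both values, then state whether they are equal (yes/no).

chi; chi; yes

q lub r = psi, so p glb (q lub r) = chi glb psi = chi.
p glb q = nu and p glb r = chi, so (p glb q) lub (p glb r) = nu lub chi = chi.
Equal: yes.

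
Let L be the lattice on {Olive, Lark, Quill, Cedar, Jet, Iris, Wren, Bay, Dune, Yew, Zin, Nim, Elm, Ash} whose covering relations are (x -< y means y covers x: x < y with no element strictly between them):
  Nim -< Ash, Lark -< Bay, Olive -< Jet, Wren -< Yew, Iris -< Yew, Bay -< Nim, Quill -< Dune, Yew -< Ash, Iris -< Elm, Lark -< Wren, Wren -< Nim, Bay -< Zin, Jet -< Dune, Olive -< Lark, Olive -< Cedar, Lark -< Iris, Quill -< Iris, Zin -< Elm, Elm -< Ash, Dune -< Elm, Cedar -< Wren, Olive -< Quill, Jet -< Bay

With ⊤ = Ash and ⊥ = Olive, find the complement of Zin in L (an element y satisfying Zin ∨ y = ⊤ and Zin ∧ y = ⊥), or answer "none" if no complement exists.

Need y with Zin ∨ y = Ash and Zin ∧ y = Olive.
Checking each element gives: Cedar.

Cedar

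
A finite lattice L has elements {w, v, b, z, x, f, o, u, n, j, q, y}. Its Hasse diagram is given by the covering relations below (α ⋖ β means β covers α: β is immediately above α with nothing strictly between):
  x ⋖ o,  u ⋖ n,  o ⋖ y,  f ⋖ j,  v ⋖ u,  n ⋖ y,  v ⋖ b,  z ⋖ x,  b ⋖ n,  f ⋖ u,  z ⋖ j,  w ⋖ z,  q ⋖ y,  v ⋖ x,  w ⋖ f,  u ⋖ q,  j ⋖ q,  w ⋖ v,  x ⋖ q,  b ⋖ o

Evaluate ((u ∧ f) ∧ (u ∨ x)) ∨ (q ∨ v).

q

u ∧ f = f
u ∨ x = q
f ∧ q = f
q ∨ v = q
f ∨ q = q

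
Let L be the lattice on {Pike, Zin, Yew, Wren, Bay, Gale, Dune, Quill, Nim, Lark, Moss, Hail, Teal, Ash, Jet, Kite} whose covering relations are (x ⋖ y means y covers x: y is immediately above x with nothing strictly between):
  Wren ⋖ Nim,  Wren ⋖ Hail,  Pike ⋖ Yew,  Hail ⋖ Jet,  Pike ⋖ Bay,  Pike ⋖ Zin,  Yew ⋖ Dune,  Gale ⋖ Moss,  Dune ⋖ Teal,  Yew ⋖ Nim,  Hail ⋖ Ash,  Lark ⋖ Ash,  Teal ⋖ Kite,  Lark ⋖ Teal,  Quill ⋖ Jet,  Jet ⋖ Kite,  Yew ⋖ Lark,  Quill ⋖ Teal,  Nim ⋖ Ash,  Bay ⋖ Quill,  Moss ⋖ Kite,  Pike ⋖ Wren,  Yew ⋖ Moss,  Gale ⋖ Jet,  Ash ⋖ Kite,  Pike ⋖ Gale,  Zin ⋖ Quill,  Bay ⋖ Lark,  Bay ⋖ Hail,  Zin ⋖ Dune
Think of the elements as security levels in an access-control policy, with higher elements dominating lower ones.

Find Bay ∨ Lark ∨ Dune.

Common upper bounds of {Bay, Lark, Dune}: Kite, Teal.
The least among these is Teal.

Teal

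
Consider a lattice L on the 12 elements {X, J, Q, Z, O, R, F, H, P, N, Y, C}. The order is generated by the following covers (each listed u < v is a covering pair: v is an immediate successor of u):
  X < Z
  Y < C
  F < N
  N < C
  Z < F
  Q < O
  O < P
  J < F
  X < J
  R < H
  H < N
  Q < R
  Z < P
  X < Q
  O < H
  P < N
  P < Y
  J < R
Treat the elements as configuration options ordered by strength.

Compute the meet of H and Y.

O

Common lower bounds of {H, Y}: O, Q, X.
The greatest among these is O.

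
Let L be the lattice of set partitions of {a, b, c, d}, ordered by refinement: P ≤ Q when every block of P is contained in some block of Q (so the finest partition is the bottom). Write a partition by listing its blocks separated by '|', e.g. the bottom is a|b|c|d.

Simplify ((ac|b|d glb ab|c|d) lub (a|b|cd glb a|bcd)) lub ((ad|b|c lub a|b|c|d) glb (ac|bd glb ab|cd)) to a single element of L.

ac|b|d ∧ ab|c|d = a|b|c|d
a|b|cd ∧ a|bcd = a|b|cd
a|b|c|d ∨ a|b|cd = a|b|cd
ad|b|c ∨ a|b|c|d = ad|b|c
ac|bd ∧ ab|cd = a|b|c|d
ad|b|c ∧ a|b|c|d = a|b|c|d
a|b|cd ∨ a|b|c|d = a|b|cd

a|b|cd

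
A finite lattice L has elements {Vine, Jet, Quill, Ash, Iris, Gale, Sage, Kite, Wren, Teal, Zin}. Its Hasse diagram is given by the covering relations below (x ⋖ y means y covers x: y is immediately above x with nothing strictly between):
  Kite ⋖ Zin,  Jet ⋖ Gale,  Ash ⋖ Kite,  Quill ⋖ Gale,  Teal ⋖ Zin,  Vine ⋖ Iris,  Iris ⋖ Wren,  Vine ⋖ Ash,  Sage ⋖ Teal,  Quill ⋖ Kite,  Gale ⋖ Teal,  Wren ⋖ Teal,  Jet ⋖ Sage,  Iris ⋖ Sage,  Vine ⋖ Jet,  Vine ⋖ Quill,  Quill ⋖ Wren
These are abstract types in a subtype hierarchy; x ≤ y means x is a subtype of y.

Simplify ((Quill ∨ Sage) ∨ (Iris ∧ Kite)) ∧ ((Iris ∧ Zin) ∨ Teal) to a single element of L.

Quill ∨ Sage = Teal
Iris ∧ Kite = Vine
Teal ∨ Vine = Teal
Iris ∧ Zin = Iris
Iris ∨ Teal = Teal
Teal ∧ Teal = Teal

Teal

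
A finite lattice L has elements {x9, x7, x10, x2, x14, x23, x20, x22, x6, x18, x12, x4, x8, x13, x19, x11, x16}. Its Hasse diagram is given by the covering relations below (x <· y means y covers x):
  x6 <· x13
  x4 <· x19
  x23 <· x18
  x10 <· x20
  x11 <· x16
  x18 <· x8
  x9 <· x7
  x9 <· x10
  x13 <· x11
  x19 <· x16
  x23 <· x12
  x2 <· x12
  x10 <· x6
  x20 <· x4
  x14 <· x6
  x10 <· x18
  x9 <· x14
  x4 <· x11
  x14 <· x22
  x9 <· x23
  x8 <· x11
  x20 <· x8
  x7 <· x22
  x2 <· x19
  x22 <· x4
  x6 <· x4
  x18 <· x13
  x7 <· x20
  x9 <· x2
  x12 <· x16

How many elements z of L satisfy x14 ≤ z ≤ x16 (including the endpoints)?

The interval [x14, x16] = {x11, x13, x14, x16, x19, x22, x4, x6}, which has 8 elements.

8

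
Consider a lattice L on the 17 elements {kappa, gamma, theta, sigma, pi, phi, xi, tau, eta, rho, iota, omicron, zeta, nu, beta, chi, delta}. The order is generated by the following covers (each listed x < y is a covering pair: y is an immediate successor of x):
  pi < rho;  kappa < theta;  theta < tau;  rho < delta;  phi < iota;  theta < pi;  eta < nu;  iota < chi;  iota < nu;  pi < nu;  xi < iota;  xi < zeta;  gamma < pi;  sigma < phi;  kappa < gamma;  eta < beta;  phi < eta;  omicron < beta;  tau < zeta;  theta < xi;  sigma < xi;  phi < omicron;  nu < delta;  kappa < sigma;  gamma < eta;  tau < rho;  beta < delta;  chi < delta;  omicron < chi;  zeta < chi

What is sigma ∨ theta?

Common upper bounds of {sigma, theta}: chi, delta, iota, nu, xi, zeta.
The least among these is xi.

xi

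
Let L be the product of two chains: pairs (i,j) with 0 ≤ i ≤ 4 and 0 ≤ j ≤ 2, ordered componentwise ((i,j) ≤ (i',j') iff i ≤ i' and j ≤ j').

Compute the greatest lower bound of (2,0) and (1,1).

In a product of chains, the meet is componentwise min, giving (1,0).

(1,0)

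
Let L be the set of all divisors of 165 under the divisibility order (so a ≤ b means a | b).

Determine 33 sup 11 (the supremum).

In the divisibility order, the join is the least common multiple: lcm(33, 11) = 33.

33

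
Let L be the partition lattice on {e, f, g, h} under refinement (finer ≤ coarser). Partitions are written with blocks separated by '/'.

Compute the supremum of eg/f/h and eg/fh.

The join of eg/f/h and eg/fh merges any blocks that overlap across the partitions, giving eg/fh.

eg/fh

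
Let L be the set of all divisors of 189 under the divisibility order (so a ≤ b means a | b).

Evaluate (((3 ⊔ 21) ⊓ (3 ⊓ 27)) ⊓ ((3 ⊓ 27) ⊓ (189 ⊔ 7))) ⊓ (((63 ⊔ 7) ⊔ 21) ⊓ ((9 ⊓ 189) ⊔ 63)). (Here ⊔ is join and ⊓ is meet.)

3 ∨ 21 = 21
3 ∧ 27 = 3
21 ∧ 3 = 3
3 ∧ 27 = 3
189 ∨ 7 = 189
3 ∧ 189 = 3
3 ∧ 3 = 3
63 ∨ 7 = 63
63 ∨ 21 = 63
9 ∧ 189 = 9
9 ∨ 63 = 63
63 ∧ 63 = 63
3 ∧ 63 = 3

3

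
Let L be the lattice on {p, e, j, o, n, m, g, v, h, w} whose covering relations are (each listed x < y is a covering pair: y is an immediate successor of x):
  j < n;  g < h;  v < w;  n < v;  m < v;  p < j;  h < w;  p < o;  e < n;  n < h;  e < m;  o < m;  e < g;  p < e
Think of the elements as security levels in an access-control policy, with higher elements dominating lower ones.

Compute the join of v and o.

v

Common upper bounds of {v, o}: v, w.
The least among these is v.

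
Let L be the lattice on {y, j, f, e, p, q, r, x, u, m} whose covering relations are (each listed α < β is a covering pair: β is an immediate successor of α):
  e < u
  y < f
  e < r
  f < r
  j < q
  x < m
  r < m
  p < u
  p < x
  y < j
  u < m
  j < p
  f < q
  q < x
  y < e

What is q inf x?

q

Common lower bounds of {q, x}: f, j, q, y.
The greatest among these is q.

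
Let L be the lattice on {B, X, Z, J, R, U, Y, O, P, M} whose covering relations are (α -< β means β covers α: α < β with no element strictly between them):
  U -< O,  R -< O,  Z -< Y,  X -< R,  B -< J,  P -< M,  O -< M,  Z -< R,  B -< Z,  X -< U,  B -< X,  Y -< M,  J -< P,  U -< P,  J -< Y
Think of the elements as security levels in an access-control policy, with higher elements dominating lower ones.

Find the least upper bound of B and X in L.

Common upper bounds of {B, X}: M, O, P, R, U, X.
The least among these is X.

X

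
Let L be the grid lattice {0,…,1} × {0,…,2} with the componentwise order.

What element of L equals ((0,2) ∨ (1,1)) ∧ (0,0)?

(0,2) ∨ (1,1) = (1,2)
(1,2) ∧ (0,0) = (0,0)

(0,0)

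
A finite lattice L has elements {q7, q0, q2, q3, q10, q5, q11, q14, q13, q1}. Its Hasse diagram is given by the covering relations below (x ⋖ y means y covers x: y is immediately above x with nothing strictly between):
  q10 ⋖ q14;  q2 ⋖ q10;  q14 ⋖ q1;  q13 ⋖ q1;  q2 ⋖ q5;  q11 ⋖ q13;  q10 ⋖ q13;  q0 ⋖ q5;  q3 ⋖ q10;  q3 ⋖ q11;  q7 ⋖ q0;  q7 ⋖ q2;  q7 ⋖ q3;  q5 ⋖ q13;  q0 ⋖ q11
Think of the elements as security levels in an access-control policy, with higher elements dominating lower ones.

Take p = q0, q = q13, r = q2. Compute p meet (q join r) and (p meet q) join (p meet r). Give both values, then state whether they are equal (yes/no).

q0; q0; yes

q join r = q13, so p meet (q join r) = q0 meet q13 = q0.
p meet q = q0 and p meet r = q7, so (p meet q) join (p meet r) = q0 join q7 = q0.
Equal: yes.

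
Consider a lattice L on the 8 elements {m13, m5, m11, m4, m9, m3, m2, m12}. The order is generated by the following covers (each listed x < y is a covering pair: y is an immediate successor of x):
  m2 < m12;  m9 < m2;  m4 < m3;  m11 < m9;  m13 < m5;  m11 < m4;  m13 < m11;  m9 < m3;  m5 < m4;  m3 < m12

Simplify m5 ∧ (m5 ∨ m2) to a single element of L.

m5 ∨ m2 = m12
m5 ∧ m12 = m5

m5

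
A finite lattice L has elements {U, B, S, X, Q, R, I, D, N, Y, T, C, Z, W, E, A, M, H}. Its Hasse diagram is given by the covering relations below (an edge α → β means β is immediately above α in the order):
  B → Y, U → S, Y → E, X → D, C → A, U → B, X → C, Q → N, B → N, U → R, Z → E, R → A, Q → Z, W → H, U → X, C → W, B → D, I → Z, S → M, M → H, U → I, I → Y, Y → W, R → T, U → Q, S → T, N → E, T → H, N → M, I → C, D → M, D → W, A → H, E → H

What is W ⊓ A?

Common lower bounds of {W, A}: C, I, U, X.
The greatest among these is C.

C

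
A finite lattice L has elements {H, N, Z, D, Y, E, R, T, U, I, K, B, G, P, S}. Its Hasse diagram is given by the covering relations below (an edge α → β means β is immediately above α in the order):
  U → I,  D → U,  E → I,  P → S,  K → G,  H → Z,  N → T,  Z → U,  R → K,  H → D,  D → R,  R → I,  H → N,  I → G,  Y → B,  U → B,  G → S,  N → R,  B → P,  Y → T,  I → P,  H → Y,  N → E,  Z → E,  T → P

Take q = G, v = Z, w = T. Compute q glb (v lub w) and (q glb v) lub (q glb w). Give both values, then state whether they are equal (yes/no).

v lub w = P, so q glb (v lub w) = G glb P = I.
q glb v = Z and q glb w = N, so (q glb v) lub (q glb w) = Z lub N = E.
Equal: no.

I; E; no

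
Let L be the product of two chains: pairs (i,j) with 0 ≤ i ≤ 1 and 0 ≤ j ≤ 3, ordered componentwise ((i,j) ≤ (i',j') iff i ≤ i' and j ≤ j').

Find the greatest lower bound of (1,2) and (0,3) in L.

(0,2)

Common lower bounds of {(1,2), (0,3)}: (0,0), (0,1), (0,2).
The greatest among these is (0,2).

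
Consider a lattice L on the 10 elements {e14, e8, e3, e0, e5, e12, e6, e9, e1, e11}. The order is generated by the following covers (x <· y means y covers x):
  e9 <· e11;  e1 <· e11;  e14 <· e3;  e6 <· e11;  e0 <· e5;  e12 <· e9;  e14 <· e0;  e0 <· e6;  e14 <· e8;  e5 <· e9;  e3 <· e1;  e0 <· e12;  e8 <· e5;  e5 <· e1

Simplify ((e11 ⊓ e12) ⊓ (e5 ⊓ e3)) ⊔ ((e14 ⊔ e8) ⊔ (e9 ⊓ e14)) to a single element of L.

e8

e11 ∧ e12 = e12
e5 ∧ e3 = e14
e12 ∧ e14 = e14
e14 ∨ e8 = e8
e9 ∧ e14 = e14
e8 ∨ e14 = e8
e14 ∨ e8 = e8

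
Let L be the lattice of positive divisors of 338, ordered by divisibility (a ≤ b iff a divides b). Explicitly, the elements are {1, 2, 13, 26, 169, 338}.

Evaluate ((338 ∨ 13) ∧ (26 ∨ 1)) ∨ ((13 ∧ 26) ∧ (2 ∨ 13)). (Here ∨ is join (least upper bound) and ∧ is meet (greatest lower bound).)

26

338 ∨ 13 = 338
26 ∨ 1 = 26
338 ∧ 26 = 26
13 ∧ 26 = 13
2 ∨ 13 = 26
13 ∧ 26 = 13
26 ∨ 13 = 26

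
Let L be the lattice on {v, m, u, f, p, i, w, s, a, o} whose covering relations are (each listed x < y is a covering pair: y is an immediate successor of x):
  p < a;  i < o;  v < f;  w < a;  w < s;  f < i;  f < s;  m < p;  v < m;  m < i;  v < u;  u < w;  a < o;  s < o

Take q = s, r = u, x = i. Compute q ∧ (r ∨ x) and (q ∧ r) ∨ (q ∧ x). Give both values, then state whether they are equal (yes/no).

s; s; yes

r ∨ x = o, so q ∧ (r ∨ x) = s ∧ o = s.
q ∧ r = u and q ∧ x = f, so (q ∧ r) ∨ (q ∧ x) = u ∨ f = s.
Equal: yes.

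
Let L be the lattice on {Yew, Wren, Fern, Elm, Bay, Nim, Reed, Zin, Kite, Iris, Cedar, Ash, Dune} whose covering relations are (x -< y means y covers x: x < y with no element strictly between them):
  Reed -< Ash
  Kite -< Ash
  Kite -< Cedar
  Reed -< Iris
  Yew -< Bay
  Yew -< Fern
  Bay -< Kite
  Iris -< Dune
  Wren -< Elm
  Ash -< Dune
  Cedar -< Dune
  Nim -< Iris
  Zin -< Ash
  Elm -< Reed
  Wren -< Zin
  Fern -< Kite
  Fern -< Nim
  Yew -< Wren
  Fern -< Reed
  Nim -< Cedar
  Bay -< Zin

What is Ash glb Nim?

Fern

Common lower bounds of {Ash, Nim}: Fern, Yew.
The greatest among these is Fern.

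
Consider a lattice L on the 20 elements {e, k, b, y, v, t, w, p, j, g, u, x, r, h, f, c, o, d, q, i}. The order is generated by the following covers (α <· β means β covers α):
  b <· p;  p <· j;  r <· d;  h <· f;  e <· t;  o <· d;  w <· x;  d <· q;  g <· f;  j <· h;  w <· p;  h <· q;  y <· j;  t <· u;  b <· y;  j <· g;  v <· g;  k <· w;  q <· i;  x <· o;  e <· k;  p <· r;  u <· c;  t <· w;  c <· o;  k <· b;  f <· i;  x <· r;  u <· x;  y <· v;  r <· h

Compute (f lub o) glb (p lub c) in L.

d

f ∨ o = i
p ∨ c = d
i ∧ d = d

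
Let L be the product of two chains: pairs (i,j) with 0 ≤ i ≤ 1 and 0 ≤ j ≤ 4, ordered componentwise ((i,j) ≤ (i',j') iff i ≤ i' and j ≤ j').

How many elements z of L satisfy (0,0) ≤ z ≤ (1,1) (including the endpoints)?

4

The interval [(0,0), (1,1)] = {(0,0), (0,1), (1,0), (1,1)}, which has 4 elements.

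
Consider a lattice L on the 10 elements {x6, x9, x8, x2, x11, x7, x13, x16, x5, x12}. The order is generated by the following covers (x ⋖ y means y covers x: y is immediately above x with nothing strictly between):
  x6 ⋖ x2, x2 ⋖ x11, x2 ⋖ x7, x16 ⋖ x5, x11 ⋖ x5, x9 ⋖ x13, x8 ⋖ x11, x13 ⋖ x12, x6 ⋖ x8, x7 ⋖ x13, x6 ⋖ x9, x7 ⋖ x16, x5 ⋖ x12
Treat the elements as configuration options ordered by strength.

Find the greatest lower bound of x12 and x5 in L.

x5

Common lower bounds of {x12, x5}: x11, x16, x2, x5, x6, x7, x8.
The greatest among these is x5.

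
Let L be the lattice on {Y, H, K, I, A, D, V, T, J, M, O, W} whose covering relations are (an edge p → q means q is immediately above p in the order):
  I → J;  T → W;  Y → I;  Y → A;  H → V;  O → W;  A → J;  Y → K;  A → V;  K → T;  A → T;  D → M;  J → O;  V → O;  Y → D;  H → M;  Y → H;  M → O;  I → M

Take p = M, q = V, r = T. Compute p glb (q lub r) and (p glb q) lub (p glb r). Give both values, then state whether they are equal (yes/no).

M; H; no

q lub r = W, so p glb (q lub r) = M glb W = M.
p glb q = H and p glb r = Y, so (p glb q) lub (p glb r) = H lub Y = H.
Equal: no.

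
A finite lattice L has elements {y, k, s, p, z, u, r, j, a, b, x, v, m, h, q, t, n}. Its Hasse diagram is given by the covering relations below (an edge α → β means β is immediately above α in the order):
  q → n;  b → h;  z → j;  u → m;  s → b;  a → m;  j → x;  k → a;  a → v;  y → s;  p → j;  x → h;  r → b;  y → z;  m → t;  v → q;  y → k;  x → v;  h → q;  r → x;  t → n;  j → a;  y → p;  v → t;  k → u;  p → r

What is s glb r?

Common lower bounds of {s, r}: y.
The greatest among these is y.

y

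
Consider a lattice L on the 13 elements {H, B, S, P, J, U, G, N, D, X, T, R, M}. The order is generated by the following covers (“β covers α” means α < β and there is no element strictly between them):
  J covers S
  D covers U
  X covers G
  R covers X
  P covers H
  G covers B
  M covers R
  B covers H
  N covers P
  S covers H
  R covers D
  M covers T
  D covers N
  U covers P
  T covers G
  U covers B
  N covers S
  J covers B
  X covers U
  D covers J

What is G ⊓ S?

H

Common lower bounds of {G, S}: H.
The greatest among these is H.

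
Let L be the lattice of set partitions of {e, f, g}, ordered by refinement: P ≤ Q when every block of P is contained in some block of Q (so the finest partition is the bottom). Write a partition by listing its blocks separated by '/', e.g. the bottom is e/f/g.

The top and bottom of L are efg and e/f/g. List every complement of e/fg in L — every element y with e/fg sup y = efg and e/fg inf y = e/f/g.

Need y with e/fg ∨ y = efg and e/fg ∧ y = e/f/g.
Checking each element gives: ef/g, eg/f.

ef/g, eg/f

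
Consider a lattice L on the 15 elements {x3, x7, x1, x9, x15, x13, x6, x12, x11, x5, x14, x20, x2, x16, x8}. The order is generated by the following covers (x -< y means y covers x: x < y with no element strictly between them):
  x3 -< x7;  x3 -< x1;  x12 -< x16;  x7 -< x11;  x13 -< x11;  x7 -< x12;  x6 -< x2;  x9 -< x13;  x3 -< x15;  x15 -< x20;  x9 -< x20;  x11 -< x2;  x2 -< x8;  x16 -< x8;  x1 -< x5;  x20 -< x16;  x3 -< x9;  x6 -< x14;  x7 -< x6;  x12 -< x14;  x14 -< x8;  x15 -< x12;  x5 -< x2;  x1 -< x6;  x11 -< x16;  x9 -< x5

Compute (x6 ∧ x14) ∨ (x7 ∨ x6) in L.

x6

x6 ∧ x14 = x6
x7 ∨ x6 = x6
x6 ∨ x6 = x6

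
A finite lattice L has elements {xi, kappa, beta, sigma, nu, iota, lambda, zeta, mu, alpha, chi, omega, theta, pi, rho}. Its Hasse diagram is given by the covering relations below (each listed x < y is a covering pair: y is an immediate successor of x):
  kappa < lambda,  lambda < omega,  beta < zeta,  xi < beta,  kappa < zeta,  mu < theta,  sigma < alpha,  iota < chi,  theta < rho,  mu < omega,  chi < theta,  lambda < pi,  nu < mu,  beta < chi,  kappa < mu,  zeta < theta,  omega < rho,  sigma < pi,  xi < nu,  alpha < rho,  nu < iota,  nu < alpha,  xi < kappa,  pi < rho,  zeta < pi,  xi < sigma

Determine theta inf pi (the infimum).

Common lower bounds of {theta, pi}: beta, kappa, xi, zeta.
The greatest among these is zeta.

zeta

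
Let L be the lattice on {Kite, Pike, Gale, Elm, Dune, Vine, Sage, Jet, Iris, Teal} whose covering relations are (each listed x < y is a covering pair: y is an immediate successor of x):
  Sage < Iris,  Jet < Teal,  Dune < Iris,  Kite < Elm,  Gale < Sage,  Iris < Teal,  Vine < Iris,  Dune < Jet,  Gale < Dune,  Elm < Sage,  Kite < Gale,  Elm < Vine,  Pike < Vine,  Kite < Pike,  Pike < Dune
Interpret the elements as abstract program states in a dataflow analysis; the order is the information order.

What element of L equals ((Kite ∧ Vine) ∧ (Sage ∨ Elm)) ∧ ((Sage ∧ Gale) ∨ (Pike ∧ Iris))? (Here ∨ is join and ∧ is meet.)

Kite

Kite ∧ Vine = Kite
Sage ∨ Elm = Sage
Kite ∧ Sage = Kite
Sage ∧ Gale = Gale
Pike ∧ Iris = Pike
Gale ∨ Pike = Dune
Kite ∧ Dune = Kite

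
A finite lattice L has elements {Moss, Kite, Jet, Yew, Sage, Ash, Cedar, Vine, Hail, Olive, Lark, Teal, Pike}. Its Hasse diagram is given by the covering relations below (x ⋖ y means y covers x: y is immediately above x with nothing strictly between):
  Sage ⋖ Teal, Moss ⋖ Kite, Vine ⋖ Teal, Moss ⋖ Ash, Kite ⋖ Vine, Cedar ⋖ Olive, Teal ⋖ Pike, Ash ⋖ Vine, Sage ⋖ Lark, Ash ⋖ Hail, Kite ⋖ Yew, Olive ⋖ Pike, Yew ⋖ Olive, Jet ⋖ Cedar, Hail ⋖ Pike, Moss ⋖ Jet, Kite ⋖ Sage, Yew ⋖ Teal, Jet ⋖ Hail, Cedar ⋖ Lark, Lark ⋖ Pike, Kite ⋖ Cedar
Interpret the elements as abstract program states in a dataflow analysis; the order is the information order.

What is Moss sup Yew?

Yew

Common upper bounds of {Moss, Yew}: Olive, Pike, Teal, Yew.
The least among these is Yew.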